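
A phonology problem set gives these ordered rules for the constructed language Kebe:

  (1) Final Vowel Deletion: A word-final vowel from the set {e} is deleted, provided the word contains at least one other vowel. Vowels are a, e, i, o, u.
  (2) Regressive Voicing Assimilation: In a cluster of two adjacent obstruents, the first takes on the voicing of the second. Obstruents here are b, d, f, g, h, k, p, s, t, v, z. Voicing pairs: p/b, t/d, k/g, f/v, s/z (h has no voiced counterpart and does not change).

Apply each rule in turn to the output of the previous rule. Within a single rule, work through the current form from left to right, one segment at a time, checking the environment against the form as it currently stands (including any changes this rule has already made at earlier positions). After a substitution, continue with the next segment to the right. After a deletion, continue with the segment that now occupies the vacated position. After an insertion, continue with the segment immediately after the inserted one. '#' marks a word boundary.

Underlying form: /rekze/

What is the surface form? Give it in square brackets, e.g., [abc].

[regz]

(1) Final Vowel Deletion: [rekze] → [rekz]
(2) Regressive Voicing Assimilation: [rekz] → [regz]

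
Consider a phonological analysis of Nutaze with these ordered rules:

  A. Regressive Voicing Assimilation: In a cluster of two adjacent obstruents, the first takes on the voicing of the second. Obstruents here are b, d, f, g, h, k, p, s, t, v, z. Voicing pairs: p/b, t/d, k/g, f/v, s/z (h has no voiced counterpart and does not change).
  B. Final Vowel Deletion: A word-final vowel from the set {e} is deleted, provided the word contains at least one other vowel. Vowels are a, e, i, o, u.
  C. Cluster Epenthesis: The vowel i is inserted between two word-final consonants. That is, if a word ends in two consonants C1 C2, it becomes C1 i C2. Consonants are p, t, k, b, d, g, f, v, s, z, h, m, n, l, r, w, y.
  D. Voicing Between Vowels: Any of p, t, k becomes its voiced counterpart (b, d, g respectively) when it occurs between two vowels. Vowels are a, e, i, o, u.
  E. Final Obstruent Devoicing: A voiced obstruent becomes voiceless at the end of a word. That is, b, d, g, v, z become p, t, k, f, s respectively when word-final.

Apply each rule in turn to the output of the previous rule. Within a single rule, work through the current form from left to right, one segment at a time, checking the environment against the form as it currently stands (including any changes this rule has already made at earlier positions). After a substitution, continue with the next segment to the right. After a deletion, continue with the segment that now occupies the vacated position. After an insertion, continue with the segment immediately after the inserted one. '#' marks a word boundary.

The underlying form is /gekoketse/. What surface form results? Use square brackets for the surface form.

[gegogedis]

A Regressive Voicing Assimilation: no change — [gekoketse]
B Final Vowel Deletion: [gekoketse] → [gekokets]
C Cluster Epenthesis: [gekokets] → [gekoketis]
D Voicing Between Vowels: [gekoketis] → [gegogedis]
E Final Obstruent Devoicing: no change — [gegogedis]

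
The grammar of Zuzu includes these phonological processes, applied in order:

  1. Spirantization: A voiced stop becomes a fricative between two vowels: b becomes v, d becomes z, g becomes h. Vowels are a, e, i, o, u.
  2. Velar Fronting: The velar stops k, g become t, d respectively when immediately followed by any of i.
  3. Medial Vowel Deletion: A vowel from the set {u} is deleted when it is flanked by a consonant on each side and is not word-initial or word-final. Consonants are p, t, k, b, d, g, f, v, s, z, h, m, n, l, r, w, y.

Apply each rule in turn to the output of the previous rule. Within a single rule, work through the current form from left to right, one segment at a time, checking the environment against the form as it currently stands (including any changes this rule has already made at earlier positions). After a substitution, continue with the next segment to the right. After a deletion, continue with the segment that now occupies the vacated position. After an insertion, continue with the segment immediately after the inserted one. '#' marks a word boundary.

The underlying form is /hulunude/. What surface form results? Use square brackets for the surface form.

1 Spirantization: [hulunude] → [hulunuze]
2 Velar Fronting: no change — [hulunuze]
3 Medial Vowel Deletion: [hulunuze] → [hlnze]

[hlnze]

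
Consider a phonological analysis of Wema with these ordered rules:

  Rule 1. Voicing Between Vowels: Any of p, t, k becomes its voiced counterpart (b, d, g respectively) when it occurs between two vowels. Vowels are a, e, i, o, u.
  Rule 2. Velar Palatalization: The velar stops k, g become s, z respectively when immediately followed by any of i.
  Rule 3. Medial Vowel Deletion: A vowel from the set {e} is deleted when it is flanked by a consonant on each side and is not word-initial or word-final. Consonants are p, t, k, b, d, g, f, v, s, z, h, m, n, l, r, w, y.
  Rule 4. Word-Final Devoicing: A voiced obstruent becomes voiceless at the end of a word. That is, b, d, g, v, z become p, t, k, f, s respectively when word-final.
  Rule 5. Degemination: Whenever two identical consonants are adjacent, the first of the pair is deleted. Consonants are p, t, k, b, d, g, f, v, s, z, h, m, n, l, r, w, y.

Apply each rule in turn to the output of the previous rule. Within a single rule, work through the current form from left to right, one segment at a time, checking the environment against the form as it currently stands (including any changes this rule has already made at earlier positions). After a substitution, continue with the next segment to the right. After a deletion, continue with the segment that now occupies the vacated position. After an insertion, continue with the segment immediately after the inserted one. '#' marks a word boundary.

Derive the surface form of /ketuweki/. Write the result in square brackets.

Rule 1 Voicing Between Vowels: [ketuweki] → [keduwegi]
Rule 2 Velar Palatalization: [keduwegi] → [keduwezi]
Rule 3 Medial Vowel Deletion: [keduwezi] → [kduwzi]
Rule 4 Word-Final Devoicing: no change — [kduwzi]
Rule 5 Degemination: no change — [kduwzi]

[kduwzi]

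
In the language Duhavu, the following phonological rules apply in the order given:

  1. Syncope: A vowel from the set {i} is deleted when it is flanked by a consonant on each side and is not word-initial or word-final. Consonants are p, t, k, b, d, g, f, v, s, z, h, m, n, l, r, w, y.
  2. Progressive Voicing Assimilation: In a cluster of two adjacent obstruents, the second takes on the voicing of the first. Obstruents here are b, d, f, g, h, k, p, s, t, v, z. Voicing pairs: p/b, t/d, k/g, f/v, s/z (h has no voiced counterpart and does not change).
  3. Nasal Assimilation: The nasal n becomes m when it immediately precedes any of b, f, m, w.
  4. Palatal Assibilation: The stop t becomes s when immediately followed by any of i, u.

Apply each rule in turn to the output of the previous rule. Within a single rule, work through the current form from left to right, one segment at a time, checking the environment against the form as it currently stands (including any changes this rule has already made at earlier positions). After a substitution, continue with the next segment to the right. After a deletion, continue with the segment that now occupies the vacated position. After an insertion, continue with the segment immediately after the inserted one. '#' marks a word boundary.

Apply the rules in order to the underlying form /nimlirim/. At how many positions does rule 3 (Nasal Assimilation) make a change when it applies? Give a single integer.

1

1 Syncope: [nimlirim] → [nmlrm]
2 Progressive Voicing Assimilation: no change — [nmlrm]
3 Nasal Assimilation: [nmlrm] → [mmlrm]
4 Palatal Assibilation: no change — [mmlrm]
Rule 3 changed 1 position(s).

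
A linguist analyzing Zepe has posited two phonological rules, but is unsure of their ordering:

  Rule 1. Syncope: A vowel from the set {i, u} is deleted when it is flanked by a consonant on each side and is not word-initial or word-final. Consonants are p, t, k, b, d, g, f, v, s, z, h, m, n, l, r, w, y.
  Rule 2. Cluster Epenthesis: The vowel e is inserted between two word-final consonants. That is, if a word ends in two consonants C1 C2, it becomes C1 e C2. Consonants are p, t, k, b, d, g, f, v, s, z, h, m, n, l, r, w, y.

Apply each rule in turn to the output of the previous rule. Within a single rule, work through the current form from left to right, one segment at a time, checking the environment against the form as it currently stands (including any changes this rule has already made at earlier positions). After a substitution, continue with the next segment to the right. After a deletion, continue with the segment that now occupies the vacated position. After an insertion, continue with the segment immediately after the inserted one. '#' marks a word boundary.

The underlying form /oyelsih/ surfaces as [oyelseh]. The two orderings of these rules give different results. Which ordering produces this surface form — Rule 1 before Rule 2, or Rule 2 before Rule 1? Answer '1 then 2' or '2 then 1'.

1 then 2

Order 1 then 2:
  1 Syncope: [oyelsih] → [oyelsh]
  2 Cluster Epenthesis: [oyelsh] → [oyelseh]
  result: [oyelseh]
Order 2 then 1:
  2 Cluster Epenthesis: no change — [oyelsih]
  1 Syncope: [oyelsih] → [oyelsh]
  result: [oyelsh]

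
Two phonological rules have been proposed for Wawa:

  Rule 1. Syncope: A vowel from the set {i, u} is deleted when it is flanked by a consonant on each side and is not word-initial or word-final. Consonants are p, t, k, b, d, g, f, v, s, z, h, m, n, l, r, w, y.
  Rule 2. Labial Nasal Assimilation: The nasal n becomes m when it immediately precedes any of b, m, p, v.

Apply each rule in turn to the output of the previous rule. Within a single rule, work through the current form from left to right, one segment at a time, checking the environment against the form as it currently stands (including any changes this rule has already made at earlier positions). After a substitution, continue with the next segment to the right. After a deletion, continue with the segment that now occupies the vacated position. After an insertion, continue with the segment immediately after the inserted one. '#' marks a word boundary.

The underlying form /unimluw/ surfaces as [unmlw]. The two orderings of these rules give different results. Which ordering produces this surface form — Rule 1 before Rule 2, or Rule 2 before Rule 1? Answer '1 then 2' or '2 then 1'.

2 then 1

Order 1 then 2:
  1 Syncope: [unimluw] → [unmlw]
  2 Labial Nasal Assimilation: [unmlw] → [ummlw]
  result: [ummlw]
Order 2 then 1:
  2 Labial Nasal Assimilation: no change — [unimluw]
  1 Syncope: [unimluw] → [unmlw]
  result: [unmlw]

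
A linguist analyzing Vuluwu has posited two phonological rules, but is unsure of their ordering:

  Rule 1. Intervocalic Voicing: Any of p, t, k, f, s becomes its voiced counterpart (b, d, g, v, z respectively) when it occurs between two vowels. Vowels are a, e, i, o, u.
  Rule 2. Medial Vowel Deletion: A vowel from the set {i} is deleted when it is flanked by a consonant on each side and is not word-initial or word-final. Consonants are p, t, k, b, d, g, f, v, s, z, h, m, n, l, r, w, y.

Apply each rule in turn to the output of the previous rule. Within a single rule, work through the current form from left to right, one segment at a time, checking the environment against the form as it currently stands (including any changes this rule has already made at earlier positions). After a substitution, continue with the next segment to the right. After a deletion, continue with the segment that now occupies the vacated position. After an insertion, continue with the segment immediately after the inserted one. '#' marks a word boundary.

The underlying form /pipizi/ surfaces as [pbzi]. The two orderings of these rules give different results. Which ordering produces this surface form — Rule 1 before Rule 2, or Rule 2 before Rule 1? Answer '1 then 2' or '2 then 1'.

1 then 2

Order 1 then 2:
  1 Intervocalic Voicing: [pipizi] → [pibizi]
  2 Medial Vowel Deletion: [pibizi] → [pbzi]
  result: [pbzi]
Order 2 then 1:
  2 Medial Vowel Deletion: [pipizi] → [ppzi]
  1 Intervocalic Voicing: no change — [ppzi]
  result: [ppzi]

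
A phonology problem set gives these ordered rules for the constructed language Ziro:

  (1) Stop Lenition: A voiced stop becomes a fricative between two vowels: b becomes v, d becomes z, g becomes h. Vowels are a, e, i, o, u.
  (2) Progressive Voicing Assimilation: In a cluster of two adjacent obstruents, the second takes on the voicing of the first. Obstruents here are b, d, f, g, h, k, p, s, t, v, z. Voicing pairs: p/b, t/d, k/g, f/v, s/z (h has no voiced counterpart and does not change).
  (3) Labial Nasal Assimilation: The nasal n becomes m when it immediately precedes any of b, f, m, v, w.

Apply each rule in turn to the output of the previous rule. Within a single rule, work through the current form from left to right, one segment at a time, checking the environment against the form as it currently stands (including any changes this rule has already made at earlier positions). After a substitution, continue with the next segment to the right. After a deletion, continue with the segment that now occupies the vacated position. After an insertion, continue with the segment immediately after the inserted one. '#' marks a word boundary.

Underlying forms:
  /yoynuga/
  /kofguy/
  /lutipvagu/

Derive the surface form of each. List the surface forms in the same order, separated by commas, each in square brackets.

/yoynuga/:
  (1) Stop Lenition: [yoynuga] → [yoynuha]
  (2) Progressive Voicing Assimilation: no change — [yoynuha]
  (3) Labial Nasal Assimilation: no change — [yoynuha]
/kofguy/:
  (1) Stop Lenition: no change — [kofguy]
  (2) Progressive Voicing Assimilation: [kofguy] → [kofkuy]
  (3) Labial Nasal Assimilation: no change — [kofkuy]
/lutipvagu/:
  (1) Stop Lenition: [lutipvagu] → [lutipvahu]
  (2) Progressive Voicing Assimilation: [lutipvahu] → [lutipfahu]
  (3) Labial Nasal Assimilation: no change — [lutipfahu]

[yoynuha], [kofkuy], [lutipfahu]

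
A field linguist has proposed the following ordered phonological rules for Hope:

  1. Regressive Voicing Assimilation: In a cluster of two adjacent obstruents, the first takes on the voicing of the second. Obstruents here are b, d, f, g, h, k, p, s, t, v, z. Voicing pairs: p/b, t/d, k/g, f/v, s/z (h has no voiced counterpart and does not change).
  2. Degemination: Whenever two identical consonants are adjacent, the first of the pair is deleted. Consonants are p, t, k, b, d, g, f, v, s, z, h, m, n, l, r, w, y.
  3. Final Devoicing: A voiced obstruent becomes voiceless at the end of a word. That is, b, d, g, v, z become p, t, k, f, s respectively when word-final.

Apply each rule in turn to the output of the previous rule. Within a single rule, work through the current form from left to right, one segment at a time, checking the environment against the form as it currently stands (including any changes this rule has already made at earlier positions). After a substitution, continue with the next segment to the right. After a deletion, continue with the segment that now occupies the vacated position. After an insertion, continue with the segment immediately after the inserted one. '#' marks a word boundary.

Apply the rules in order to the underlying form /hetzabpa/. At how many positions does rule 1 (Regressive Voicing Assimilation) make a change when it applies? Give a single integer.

1 Regressive Voicing Assimilation: [hetzabpa] → [hedzappa]
2 Degemination: [hedzappa] → [hedzapa]
3 Final Devoicing: no change — [hedzapa]
Rule 1 changed 2 position(s).

2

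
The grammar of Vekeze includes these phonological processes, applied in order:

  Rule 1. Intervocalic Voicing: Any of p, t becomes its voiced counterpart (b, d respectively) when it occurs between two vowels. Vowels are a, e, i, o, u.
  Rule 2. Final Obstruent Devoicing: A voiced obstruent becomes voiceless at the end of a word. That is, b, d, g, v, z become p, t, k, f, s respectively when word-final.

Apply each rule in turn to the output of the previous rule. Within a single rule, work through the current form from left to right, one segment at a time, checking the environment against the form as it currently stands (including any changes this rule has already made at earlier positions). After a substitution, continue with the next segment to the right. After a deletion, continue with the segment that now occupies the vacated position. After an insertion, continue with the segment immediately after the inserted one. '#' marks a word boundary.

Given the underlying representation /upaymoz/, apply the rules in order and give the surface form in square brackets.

Rule 1 Intervocalic Voicing: [upaymoz] → [ubaymoz]
Rule 2 Final Obstruent Devoicing: [ubaymoz] → [ubaymos]

[ubaymos]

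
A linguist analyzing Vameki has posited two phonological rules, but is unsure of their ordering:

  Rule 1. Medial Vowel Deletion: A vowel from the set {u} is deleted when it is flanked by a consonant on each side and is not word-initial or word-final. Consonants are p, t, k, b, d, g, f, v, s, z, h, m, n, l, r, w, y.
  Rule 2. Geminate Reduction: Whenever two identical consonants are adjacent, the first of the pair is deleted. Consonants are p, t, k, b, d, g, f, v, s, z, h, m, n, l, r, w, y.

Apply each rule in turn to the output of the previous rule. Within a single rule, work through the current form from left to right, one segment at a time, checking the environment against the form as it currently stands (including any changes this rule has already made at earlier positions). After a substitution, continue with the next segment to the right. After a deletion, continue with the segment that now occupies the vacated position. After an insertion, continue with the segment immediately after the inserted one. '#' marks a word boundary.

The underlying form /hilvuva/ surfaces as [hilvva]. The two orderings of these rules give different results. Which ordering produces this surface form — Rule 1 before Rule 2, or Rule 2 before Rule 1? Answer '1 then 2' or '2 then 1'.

Order 1 then 2:
  1 Medial Vowel Deletion: [hilvuva] → [hilvva]
  2 Geminate Reduction: [hilvva] → [hilva]
  result: [hilva]
Order 2 then 1:
  2 Geminate Reduction: no change — [hilvuva]
  1 Medial Vowel Deletion: [hilvuva] → [hilvva]
  result: [hilvva]

2 then 1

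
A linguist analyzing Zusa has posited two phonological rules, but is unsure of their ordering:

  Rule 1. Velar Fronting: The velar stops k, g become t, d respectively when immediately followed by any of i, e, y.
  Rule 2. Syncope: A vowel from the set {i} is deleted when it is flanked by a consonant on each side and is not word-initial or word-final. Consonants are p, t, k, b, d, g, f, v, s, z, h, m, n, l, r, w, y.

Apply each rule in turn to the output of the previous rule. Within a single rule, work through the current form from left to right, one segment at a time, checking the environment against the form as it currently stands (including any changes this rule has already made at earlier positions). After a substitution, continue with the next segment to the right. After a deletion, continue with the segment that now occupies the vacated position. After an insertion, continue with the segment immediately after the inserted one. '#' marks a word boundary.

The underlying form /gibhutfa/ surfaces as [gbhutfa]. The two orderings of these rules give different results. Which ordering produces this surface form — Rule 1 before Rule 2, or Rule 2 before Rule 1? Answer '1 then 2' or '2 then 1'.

Order 1 then 2:
  1 Velar Fronting: [gibhutfa] → [dibhutfa]
  2 Syncope: [dibhutfa] → [dbhutfa]
  result: [dbhutfa]
Order 2 then 1:
  2 Syncope: [gibhutfa] → [gbhutfa]
  1 Velar Fronting: no change — [gbhutfa]
  result: [gbhutfa]

2 then 1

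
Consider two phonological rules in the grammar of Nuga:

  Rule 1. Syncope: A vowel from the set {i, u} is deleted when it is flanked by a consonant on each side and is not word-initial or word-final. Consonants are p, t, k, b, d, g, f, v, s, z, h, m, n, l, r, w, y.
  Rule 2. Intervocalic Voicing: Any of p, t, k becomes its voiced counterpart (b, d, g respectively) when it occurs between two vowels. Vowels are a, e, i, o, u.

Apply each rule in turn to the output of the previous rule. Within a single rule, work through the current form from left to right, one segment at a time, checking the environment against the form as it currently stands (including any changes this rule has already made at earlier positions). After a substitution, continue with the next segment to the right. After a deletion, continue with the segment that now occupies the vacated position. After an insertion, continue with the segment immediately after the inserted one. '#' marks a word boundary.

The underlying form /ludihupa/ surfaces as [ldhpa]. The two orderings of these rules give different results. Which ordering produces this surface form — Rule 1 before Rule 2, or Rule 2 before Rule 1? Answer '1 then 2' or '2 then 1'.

Order 1 then 2:
  1 Syncope: [ludihupa] → [ldhpa]
  2 Intervocalic Voicing: no change — [ldhpa]
  result: [ldhpa]
Order 2 then 1:
  2 Intervocalic Voicing: [ludihupa] → [ludihuba]
  1 Syncope: [ludihuba] → [ldhba]
  result: [ldhba]

1 then 2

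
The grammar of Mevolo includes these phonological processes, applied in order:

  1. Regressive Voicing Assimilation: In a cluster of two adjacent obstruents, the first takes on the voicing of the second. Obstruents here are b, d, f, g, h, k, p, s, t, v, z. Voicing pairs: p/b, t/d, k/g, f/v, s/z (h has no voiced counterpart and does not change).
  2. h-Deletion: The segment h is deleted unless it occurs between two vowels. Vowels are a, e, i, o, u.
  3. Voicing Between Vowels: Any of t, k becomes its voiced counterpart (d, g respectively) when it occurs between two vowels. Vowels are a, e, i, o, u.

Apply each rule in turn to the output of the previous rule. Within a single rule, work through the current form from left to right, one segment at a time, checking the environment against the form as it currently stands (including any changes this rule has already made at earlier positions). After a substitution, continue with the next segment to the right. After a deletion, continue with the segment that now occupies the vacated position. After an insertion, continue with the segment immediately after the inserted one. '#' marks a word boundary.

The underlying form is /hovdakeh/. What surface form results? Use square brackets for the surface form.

1 Regressive Voicing Assimilation: no change — [hovdakeh]
2 h-Deletion: [hovdakeh] → [ovdake]
3 Voicing Between Vowels: [ovdake] → [ovdage]

[ovdage]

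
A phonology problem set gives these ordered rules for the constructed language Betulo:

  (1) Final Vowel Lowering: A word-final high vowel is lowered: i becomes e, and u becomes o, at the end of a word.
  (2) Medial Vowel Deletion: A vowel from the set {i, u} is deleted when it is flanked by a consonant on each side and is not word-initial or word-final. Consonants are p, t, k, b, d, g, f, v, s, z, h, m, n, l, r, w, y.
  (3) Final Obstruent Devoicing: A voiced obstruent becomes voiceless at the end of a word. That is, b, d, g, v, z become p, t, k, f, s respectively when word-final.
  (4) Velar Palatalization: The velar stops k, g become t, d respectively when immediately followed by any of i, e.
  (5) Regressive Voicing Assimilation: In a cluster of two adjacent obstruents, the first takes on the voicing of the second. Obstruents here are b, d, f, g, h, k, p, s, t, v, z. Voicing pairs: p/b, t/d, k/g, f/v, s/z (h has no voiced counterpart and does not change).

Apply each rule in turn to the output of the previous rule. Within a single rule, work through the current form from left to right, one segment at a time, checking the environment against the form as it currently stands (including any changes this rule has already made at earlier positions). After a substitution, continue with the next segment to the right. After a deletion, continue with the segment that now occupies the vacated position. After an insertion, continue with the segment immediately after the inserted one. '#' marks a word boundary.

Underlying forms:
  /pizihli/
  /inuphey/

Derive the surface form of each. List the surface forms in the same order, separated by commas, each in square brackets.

[bshle], [inphey]

/pizihli/:
  (1) Final Vowel Lowering: [pizihli] → [pizihle]
  (2) Medial Vowel Deletion: [pizihle] → [pzhle]
  (3) Final Obstruent Devoicing: no change — [pzhle]
  (4) Velar Palatalization: no change — [pzhle]
  (5) Regressive Voicing Assimilation: [pzhle] → [bshle]
/inuphey/:
  (1) Final Vowel Lowering: no change — [inuphey]
  (2) Medial Vowel Deletion: [inuphey] → [inphey]
  (3) Final Obstruent Devoicing: no change — [inphey]
  (4) Velar Palatalization: no change — [inphey]
  (5) Regressive Voicing Assimilation: no change — [inphey]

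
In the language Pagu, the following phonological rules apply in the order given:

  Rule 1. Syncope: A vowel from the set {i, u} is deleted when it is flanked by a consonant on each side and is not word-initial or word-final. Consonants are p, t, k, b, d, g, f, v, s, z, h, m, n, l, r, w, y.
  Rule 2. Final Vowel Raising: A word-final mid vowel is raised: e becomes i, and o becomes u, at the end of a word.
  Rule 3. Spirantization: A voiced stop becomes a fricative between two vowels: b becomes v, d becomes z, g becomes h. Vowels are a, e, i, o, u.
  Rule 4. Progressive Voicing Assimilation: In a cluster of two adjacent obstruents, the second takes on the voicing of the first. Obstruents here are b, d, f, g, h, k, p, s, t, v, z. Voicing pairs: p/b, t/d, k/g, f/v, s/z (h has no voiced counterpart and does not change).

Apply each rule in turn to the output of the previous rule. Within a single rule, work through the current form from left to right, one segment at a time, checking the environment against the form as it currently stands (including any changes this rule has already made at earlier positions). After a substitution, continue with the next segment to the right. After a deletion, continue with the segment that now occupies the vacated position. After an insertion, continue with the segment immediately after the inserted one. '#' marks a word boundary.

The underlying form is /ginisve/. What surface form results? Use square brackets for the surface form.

Rule 1 Syncope: [ginisve] → [gnsve]
Rule 2 Final Vowel Raising: [gnsve] → [gnsvi]
Rule 3 Spirantization: no change — [gnsvi]
Rule 4 Progressive Voicing Assimilation: [gnsvi] → [gnsfi]

[gnsfi]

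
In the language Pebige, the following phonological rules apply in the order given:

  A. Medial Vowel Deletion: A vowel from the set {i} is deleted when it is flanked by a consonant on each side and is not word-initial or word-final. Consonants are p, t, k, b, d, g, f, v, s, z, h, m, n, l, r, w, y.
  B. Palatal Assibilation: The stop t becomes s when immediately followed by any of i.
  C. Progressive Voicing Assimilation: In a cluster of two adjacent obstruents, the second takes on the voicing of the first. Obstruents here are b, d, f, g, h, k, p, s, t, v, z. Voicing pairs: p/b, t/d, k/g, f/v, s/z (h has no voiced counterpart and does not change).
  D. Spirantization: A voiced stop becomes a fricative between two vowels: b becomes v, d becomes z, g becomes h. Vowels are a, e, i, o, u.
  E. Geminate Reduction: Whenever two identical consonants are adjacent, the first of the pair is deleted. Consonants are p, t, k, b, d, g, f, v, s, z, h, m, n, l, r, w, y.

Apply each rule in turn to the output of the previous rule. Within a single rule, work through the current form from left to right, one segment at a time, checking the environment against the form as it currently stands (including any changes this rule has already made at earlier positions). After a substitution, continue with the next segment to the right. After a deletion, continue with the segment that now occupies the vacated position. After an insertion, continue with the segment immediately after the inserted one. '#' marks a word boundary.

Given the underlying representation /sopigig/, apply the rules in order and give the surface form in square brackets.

A Medial Vowel Deletion: [sopigig] → [sopgg]
B Palatal Assibilation: no change — [sopgg]
C Progressive Voicing Assimilation: [sopgg] → [sopkk]
D Spirantization: no change — [sopkk]
E Geminate Reduction: [sopkk] → [sopk]

[sopk]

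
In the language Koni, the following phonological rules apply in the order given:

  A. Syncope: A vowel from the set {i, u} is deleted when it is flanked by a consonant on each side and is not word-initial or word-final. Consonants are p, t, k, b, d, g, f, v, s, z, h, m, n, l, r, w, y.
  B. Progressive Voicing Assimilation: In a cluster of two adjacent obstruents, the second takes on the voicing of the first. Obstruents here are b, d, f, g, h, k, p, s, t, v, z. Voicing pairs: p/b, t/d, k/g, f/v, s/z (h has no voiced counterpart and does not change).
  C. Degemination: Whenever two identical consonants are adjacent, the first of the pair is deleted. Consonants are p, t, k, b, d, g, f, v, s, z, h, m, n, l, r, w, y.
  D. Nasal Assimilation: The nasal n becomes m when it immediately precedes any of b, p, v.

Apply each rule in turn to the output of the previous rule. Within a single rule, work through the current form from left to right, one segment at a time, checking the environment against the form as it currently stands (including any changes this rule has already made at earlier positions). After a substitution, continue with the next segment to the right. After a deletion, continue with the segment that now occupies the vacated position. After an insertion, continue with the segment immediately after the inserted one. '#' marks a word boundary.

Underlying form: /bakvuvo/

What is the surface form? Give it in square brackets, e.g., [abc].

A Syncope: [bakvuvo] → [bakvvo]
B Progressive Voicing Assimilation: [bakvvo] → [bakffo]
C Degemination: [bakffo] → [bakfo]
D Nasal Assimilation: no change — [bakfo]

[bakfo]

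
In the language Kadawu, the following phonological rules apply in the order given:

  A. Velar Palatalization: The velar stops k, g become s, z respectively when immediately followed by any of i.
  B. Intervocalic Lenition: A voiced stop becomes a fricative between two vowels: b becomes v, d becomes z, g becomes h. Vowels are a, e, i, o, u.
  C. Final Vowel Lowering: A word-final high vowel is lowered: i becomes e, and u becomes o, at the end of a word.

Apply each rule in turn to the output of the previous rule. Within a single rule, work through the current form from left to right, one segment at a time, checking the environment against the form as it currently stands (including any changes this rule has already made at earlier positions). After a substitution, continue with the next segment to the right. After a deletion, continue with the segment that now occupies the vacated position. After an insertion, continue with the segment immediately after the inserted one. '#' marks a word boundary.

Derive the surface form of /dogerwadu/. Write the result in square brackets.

[doherwazo]

A Velar Palatalization: no change — [dogerwadu]
B Intervocalic Lenition: [dogerwadu] → [doherwazu]
C Final Vowel Lowering: [doherwazu] → [doherwazo]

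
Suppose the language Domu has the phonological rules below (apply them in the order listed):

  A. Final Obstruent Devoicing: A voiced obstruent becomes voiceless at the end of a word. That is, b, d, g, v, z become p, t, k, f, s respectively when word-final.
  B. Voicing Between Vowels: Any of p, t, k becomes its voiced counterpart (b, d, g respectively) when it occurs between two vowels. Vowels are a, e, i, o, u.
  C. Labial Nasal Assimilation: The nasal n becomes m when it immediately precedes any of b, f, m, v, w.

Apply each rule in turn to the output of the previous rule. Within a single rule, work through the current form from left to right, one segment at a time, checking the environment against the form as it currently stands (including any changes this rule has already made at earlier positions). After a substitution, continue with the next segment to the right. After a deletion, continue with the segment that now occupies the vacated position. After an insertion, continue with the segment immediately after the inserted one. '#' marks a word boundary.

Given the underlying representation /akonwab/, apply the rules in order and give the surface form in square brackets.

[agomwap]

A Final Obstruent Devoicing: [akonwab] → [akonwap]
B Voicing Between Vowels: [akonwap] → [agonwap]
C Labial Nasal Assimilation: [agonwap] → [agomwap]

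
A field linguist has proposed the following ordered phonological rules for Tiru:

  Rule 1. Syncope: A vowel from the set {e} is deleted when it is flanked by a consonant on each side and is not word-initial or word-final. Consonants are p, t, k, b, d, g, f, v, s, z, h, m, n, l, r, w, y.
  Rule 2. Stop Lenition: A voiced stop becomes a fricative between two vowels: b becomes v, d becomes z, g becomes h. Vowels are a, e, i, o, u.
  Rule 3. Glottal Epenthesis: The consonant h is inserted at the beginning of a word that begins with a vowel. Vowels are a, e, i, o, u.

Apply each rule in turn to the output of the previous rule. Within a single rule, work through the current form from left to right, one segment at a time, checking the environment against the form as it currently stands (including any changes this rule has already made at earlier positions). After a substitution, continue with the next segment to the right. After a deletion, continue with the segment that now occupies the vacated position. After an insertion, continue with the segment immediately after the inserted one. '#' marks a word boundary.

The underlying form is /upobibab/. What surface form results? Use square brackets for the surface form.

[hupovivab]

Rule 1 Syncope: no change — [upobibab]
Rule 2 Stop Lenition: [upobibab] → [upovivab]
Rule 3 Glottal Epenthesis: [upovivab] → [hupovivab]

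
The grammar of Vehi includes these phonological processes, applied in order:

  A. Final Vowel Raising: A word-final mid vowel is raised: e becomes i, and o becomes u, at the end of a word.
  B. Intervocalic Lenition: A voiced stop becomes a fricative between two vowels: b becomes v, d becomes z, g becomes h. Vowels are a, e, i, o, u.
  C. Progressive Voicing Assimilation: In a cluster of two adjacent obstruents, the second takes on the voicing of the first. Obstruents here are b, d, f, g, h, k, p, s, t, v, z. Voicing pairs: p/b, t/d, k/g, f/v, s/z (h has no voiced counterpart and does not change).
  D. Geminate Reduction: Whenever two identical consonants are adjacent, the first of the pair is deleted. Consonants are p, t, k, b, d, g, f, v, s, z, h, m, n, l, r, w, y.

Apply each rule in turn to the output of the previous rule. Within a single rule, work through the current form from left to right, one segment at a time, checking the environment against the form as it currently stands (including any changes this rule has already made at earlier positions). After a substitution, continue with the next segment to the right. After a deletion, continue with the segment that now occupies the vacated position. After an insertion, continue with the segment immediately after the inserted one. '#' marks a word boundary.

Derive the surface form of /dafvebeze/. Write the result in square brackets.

[dafevezi]

A Final Vowel Raising: [dafvebeze] → [dafvebezi]
B Intervocalic Lenition: [dafvebezi] → [dafvevezi]
C Progressive Voicing Assimilation: [dafvevezi] → [daffevezi]
D Geminate Reduction: [daffevezi] → [dafevezi]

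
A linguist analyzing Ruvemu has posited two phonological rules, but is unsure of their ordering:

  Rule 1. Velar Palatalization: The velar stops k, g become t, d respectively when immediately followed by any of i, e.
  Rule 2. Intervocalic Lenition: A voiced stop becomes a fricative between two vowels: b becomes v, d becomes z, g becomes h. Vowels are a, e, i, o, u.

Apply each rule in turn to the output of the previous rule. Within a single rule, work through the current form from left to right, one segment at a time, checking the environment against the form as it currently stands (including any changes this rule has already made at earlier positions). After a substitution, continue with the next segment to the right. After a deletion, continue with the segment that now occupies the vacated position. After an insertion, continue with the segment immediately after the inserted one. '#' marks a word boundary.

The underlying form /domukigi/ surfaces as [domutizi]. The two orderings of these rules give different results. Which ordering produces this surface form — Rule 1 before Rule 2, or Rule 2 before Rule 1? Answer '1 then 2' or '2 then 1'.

1 then 2

Order 1 then 2:
  1 Velar Palatalization: [domukigi] → [domutidi]
  2 Intervocalic Lenition: [domutidi] → [domutizi]
  result: [domutizi]
Order 2 then 1:
  2 Intervocalic Lenition: [domukigi] → [domukihi]
  1 Velar Palatalization: [domukihi] → [domutihi]
  result: [domutihi]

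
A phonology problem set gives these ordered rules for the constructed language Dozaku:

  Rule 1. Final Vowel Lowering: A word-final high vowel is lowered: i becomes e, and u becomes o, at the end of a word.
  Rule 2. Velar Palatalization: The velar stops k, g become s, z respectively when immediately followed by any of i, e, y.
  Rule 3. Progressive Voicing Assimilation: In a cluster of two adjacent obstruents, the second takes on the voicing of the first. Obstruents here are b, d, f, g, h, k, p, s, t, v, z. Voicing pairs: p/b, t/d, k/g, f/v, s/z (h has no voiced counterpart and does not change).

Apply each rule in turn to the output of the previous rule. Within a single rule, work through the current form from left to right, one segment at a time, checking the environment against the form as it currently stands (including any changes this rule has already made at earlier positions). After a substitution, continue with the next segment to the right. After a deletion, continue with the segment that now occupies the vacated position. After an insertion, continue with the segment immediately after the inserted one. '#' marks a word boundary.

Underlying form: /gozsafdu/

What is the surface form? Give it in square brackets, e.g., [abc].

[gozzafto]

Rule 1 Final Vowel Lowering: [gozsafdu] → [gozsafdo]
Rule 2 Velar Palatalization: no change — [gozsafdo]
Rule 3 Progressive Voicing Assimilation: [gozsafdo] → [gozzafto]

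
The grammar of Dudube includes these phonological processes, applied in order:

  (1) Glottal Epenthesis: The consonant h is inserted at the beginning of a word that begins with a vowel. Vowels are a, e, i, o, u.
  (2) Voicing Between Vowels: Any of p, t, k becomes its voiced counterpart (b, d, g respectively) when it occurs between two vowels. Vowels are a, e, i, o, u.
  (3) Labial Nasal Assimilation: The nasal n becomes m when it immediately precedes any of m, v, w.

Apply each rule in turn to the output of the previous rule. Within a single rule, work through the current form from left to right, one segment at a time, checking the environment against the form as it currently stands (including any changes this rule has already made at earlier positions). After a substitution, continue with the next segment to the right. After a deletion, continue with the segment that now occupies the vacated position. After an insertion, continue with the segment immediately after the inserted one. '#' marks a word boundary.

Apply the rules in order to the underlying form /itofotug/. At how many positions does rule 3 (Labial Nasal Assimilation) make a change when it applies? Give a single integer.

0

(1) Glottal Epenthesis: [itofotug] → [hitofotug]
(2) Voicing Between Vowels: [hitofotug] → [hidofodug]
(3) Labial Nasal Assimilation: no change — [hidofodug]
Rule 3 changed 0 position(s).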